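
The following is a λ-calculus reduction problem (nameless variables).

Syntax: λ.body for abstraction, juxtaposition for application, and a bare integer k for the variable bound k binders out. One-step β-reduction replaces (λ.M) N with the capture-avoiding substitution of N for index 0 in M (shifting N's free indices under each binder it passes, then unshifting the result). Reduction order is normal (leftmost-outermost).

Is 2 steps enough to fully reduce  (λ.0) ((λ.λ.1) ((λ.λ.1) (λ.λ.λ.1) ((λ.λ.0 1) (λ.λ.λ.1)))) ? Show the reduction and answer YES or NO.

  start: (λ.0) ((λ.λ.1) ((λ.λ.1) (λ.λ.λ.1) ((λ.λ.0 1) (λ.λ.λ.1))))
  [1] (λ.λ.1) ((λ.λ.1) (λ.λ.λ.1) ((λ.λ.0 1) (λ.λ.λ.1)))
  [2] λ.(λ.λ.1) (λ.λ.λ.1) ((λ.λ.0 1) (λ.λ.λ.1))

Answer: NO — after 2 steps the term is λ.(λ.λ.1) (λ.λ.λ.1) ((λ.λ.0 1) (λ.λ.λ.1)), not yet normal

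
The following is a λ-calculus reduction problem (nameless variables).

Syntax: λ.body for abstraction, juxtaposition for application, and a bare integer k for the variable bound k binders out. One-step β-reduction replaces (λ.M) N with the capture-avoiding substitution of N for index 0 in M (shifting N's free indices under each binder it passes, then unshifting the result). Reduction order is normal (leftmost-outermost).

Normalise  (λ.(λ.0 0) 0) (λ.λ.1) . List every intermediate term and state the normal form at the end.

Answer: normal form = λ.λ.λ.1  (in 3 steps)

Derivation:
  start: (λ.(λ.0 0) 0) (λ.λ.1)
  step 1: (λ.0 0) (λ.λ.1)
  step 2: (λ.λ.1) (λ.λ.1)
  step 3: λ.λ.λ.1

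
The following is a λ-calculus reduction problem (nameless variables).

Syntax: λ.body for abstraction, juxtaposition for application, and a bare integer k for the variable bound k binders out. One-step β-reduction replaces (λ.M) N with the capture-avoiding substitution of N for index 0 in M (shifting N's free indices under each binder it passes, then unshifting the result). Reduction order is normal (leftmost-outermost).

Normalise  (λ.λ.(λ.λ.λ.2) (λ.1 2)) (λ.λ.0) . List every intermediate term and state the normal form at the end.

  start: (λ.λ.(λ.λ.λ.2) (λ.1 2)) (λ.λ.0)
  [1] λ.(λ.λ.λ.2) (λ.1 (λ.λ.0))
  [2] λ.λ.λ.λ.3 (λ.λ.0)

Answer: normal form = λ.λ.λ.λ.3 (λ.λ.0)  (in 2 steps)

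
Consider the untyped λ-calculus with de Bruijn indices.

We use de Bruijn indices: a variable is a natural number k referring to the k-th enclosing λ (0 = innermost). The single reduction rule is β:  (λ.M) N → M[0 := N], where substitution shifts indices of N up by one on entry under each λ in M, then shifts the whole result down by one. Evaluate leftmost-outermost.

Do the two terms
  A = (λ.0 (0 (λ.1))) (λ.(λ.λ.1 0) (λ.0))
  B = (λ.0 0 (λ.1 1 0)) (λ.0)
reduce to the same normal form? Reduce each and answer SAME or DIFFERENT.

Term A:
  start: (λ.0 (0 (λ.1))) (λ.(λ.λ.1 0) (λ.0))
  →1  (λ.(λ.λ.1 0) (λ.0)) ((λ.(λ.λ.1 0) (λ.0)) (λ.λ.(λ.λ.1 0) (λ.0)))
  →2  (λ.λ.1 0) (λ.0)
  →3  λ.(λ.0) 0
  →4  λ.0

Term B:
  start: (λ.0 0 (λ.1 1 0)) (λ.0)
  →1  (λ.0) (λ.0) (λ.(λ.0) (λ.0) 0)
  →2  (λ.0) (λ.(λ.0) (λ.0) 0)
  →3  λ.(λ.0) (λ.0) 0
  →4  λ.(λ.0) 0
  →5  λ.0

Answer: SAME — A ⇓ λ.0, B ⇓ λ.0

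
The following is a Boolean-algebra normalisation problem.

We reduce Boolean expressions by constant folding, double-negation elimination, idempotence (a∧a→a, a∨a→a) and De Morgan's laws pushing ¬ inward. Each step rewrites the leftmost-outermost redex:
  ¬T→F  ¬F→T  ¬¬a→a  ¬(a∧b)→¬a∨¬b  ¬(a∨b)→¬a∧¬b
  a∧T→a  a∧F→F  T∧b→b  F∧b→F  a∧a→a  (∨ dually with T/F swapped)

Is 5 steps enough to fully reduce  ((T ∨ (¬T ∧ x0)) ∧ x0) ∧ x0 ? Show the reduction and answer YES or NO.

  start: ((T ∨ (¬T ∧ x0)) ∧ x0) ∧ x0
  step 1: (T ∧ x0) ∧ x0
  step 2: x0 ∧ x0
  step 3: x0

Answer: YES — reaches normal form x0 in 3 ≤ 5 steps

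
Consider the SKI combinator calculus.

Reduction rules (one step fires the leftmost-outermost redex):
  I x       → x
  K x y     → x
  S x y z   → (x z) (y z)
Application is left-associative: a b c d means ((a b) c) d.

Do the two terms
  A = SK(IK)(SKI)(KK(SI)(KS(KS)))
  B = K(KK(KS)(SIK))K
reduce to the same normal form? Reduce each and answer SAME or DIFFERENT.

Term A:
  start: SK(IK)(SKI)(KK(SI)(KS(KS)))
  [1] K(SKI)(IK(SKI))(KK(SI)(KS(KS)))
  [2] SKI(KK(SI)(KS(KS)))
  [3] K(KK(SI)(KS(KS)))(I(KK(SI)(KS(KS))))
  [4] KK(SI)(KS(KS))
  [5] K(KS(KS))
  [6] KS

Term B:
  start: K(KK(KS)(SIK))K
  [1] KK(KS)(SIK)
  [2] K(SIK)

Answer: DIFFERENT — A ⇓ KS, B ⇓ K(SIK)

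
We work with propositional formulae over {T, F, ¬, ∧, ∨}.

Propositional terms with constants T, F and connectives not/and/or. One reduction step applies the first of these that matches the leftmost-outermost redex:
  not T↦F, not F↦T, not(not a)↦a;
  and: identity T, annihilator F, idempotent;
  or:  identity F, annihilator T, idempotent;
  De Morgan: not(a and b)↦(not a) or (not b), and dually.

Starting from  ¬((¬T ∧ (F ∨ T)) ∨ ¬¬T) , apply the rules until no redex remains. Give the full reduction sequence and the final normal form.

Answer: normal form = F  (in 7 steps)

Derivation:
  start: ¬((¬T ∧ (F ∨ T)) ∨ ¬¬T)
  →1  ¬(¬T ∧ (F ∨ T)) ∧ ¬¬¬T
  →2  (¬¬T ∨ ¬(F ∨ T)) ∧ ¬¬¬T
  →3  (T ∨ ¬(F ∨ T)) ∧ ¬¬¬T
  →4  T ∧ ¬¬¬T
  →5  ¬¬¬T
  →6  ¬T
  →7  F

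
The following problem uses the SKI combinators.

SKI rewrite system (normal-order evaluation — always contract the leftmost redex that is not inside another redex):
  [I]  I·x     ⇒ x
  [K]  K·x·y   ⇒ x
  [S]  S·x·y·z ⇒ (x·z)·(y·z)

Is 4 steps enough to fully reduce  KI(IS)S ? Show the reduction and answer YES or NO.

  start: KI(IS)S
  [1] IS
  [2] S

Answer: YES — reaches normal form S in 2 ≤ 4 steps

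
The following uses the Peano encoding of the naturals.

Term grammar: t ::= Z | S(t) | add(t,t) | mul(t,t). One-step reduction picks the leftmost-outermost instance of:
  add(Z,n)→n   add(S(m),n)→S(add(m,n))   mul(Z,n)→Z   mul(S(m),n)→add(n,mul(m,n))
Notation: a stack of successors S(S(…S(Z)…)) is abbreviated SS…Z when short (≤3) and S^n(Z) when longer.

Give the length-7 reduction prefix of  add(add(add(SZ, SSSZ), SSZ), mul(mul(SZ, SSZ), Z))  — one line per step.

  start: add(add(add(SZ, SSSZ), SSZ), mul(mul(SZ, SSZ), Z))
  →1  add(add(S(add(Z, SSSZ)), SSZ), mul(mul(SZ, SSZ), Z))
  →2  add(S(add(add(Z, SSSZ), SSZ)), mul(mul(SZ, SSZ), Z))
  →3  S(add(add(add(Z, SSSZ), SSZ), mul(mul(SZ, SSZ), Z)))
  →4  S(add(add(SSSZ, SSZ), mul(mul(SZ, SSZ), Z)))
  →5  S(add(S(add(SSZ, SSZ)), mul(mul(SZ, SSZ), Z)))
  →6  S(S(add(add(SSZ, SSZ), mul(mul(SZ, SSZ), Z))))
  →7  S(S(add(S(add(SZ, SSZ)), mul(mul(SZ, SSZ), Z))))

Answer: after 7 steps: S(S(add(S(add(SZ, SSZ)), mul(mul(SZ, SSZ), Z))))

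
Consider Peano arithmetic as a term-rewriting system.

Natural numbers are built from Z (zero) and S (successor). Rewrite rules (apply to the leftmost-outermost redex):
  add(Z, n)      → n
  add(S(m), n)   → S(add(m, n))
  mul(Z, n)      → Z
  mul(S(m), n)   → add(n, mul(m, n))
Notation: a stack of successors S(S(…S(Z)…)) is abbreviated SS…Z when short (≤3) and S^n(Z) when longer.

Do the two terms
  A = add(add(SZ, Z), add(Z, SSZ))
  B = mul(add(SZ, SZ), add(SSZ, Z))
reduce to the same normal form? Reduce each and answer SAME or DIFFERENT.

Term A:
  start: add(add(SZ, Z), add(Z, SSZ))
  →1  add(S(add(Z, Z)), add(Z, SSZ))
  →2  S(add(add(Z, Z), add(Z, SSZ)))
  →3  S(add(Z, add(Z, SSZ)))
  →4  S(add(Z, SSZ))
  →5  SSSZ

Term B:
  start: mul(add(SZ, SZ), add(SSZ, Z))
  →1  mul(S(add(Z, SZ)), add(SSZ, Z))
  →2  add(add(SSZ, Z), mul(add(Z, SZ), add(SSZ, Z)))
  →3  add(S(add(SZ, Z)), mul(add(Z, SZ), add(SSZ, Z)))
  →4  S(add(add(SZ, Z), mul(add(Z, SZ), add(SSZ, Z))))
  →5  S(add(S(add(Z, Z)), mul(add(Z, SZ), add(SSZ, Z))))
  →6  S(S(add(add(Z, Z), mul(add(Z, SZ), add(SSZ, Z)))))
  →7  S(S(add(Z, mul(add(Z, SZ), add(SSZ, Z)))))
  →8  S(S(mul(add(Z, SZ), add(SSZ, Z))))
  →9  S(S(mul(SZ, add(SSZ, Z))))
  →10  S(S(add(add(SSZ, Z), mul(Z, add(SSZ, Z)))))
  →11  S(S(add(S(add(SZ, Z)), mul(Z, add(SSZ, Z)))))
  →12  S(S(S(add(add(SZ, Z), mul(Z, add(SSZ, Z))))))
  →13  S(S(S(add(S(add(Z, Z)), mul(Z, add(SSZ, Z))))))
  →14  S(S(S(S(add(add(Z, Z), mul(Z, add(SSZ, Z)))))))
  →15  S(S(S(S(add(Z, mul(Z, add(SSZ, Z)))))))
  →16  S(S(S(S(mul(Z, add(SSZ, Z))))))
  →17  S^4(Z)

Answer: DIFFERENT — A ⇓ SSSZ, B ⇓ S^4(Z)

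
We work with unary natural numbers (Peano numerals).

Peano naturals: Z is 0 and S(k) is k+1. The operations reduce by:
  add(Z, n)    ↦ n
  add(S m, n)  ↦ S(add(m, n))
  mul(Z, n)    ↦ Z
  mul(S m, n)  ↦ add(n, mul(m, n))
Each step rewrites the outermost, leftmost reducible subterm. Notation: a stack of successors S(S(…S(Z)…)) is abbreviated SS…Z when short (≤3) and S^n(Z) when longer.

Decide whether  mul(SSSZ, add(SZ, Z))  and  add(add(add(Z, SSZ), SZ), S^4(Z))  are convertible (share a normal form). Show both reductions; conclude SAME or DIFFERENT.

Answer: DIFFERENT — A ⇓ SSSZ, B ⇓ S^7(Z)

Working:
Term A:
  start: mul(SSSZ, add(SZ, Z))
  →1  add(add(SZ, Z), mul(SSZ, add(SZ, Z)))
  →2  add(S(add(Z, Z)), mul(SSZ, add(SZ, Z)))
  →3  S(add(add(Z, Z), mul(SSZ, add(SZ, Z))))
  →4  S(add(Z, mul(SSZ, add(SZ, Z))))
  →5  S(mul(SSZ, add(SZ, Z)))
  →6  S(add(add(SZ, Z), mul(SZ, add(SZ, Z))))
  →7  S(add(S(add(Z, Z)), mul(SZ, add(SZ, Z))))
  →8  S(S(add(add(Z, Z), mul(SZ, add(SZ, Z)))))
  →9  S(S(add(Z, mul(SZ, add(SZ, Z)))))
  →10  S(S(mul(SZ, add(SZ, Z))))
  →11  S(S(add(add(SZ, Z), mul(Z, add(SZ, Z)))))
  →12  S(S(add(S(add(Z, Z)), mul(Z, add(SZ, Z)))))
  →13  S(S(S(add(add(Z, Z), mul(Z, add(SZ, Z))))))
  →14  S(S(S(add(Z, mul(Z, add(SZ, Z))))))
  →15  S(S(S(mul(Z, add(SZ, Z)))))
  →16  SSSZ

Term B:
  start: add(add(add(Z, SSZ), SZ), S^4(Z))
  →1  add(add(SSZ, SZ), S^4(Z))
  →2  add(S(add(SZ, SZ)), S^4(Z))
  →3  S(add(add(SZ, SZ), S^4(Z)))
  →4  S(add(S(add(Z, SZ)), S^4(Z)))
  →5  S(S(add(add(Z, SZ), S^4(Z))))
  →6  S(S(add(SZ, S^4(Z))))
  →7  S(S(S(add(Z, S^4(Z)))))
  →8  S^7(Z)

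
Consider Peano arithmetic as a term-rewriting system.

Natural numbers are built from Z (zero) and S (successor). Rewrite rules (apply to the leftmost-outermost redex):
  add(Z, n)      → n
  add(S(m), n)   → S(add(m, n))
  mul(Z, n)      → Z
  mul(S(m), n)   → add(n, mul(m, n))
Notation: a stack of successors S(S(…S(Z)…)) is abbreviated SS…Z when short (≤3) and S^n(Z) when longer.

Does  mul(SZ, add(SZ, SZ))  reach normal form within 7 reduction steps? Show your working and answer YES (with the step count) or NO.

Answer: YES — reaches normal form SSZ in 7 ≤ 7 steps

Derivation:
  start: mul(SZ, add(SZ, SZ))
  step 1: add(add(SZ, SZ), mul(Z, add(SZ, SZ)))
  step 2: add(S(add(Z, SZ)), mul(Z, add(SZ, SZ)))
  step 3: S(add(add(Z, SZ), mul(Z, add(SZ, SZ))))
  step 4: S(add(SZ, mul(Z, add(SZ, SZ))))
  step 5: S(S(add(Z, mul(Z, add(SZ, SZ)))))
  step 6: S(S(mul(Z, add(SZ, SZ))))
  step 7: SSZ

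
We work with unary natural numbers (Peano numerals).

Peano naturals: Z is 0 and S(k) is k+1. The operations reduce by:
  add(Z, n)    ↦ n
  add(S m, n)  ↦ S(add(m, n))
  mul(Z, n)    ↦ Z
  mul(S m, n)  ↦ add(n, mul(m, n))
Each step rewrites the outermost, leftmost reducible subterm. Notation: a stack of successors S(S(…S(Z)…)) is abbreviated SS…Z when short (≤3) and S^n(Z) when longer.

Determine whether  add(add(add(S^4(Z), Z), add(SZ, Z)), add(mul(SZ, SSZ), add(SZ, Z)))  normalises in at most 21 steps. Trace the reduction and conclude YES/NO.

  start: add(add(add(S^4(Z), Z), add(SZ, Z)), add(mul(SZ, SSZ), add(SZ, Z)))
  step 1: add(add(S(add(SSSZ, Z)), add(SZ, Z)), add(mul(SZ, SSZ), add(SZ, Z)))
  step 2: add(S(add(add(SSSZ, Z), add(SZ, Z))), add(mul(SZ, SSZ), add(SZ, Z)))
  step 3: S(add(add(add(SSSZ, Z), add(SZ, Z)), add(mul(SZ, SSZ), add(SZ, Z))))
  step 4: S(add(add(S(add(SSZ, Z)), add(SZ, Z)), add(mul(SZ, SSZ), add(SZ, Z))))
  step 5: S(add(S(add(add(SSZ, Z), add(SZ, Z))), add(mul(SZ, SSZ), add(SZ, Z))))
  step 6: S(S(add(add(add(SSZ, Z), add(SZ, Z)), add(mul(SZ, SSZ), add(SZ, Z)))))
  step 7: S(S(add(add(S(add(SZ, Z)), add(SZ, Z)), add(mul(SZ, SSZ), add(SZ, Z)))))
  step 8: S(S(add(S(add(add(SZ, Z), add(SZ, Z))), add(mul(SZ, SSZ), add(SZ, Z)))))
  step 9: S(S(S(add(add(add(SZ, Z), add(SZ, Z)), add(mul(SZ, SSZ), add(SZ, Z))))))
  step 10: S(S(S(add(add(S(add(Z, Z)), add(SZ, Z)), add(mul(SZ, SSZ), add(SZ, Z))))))
  step 11: S(S(S(add(S(add(add(Z, Z), add(SZ, Z))), add(mul(SZ, SSZ), add(SZ, Z))))))
  step 12: S(S(S(S(add(add(add(Z, Z), add(SZ, Z)), add(mul(SZ, SSZ), add(SZ, Z)))))))
  step 13: S(S(S(S(add(add(Z, add(SZ, Z)), add(mul(SZ, SSZ), add(SZ, Z)))))))
  step 14: S(S(S(S(add(add(SZ, Z), add(mul(SZ, SSZ), add(SZ, Z)))))))
  step 15: S(S(S(S(add(S(add(Z, Z)), add(mul(SZ, SSZ), add(SZ, Z)))))))
  step 16: S(S(S(S(S(add(add(Z, Z), add(mul(SZ, SSZ), add(SZ, Z))))))))
  step 17: S(S(S(S(S(add(Z, add(mul(SZ, SSZ), add(SZ, Z))))))))
  step 18: S(S(S(S(S(add(mul(SZ, SSZ), add(SZ, Z)))))))
  step 19: S(S(S(S(S(add(add(SSZ, mul(Z, SSZ)), add(SZ, Z)))))))
  step 20: S(S(S(S(S(add(S(add(SZ, mul(Z, SSZ))), add(SZ, Z)))))))
  step 21: S(S(S(S(S(S(add(add(SZ, mul(Z, SSZ)), add(SZ, Z))))))))

Answer: NO — after 21 steps the term is S(S(S(S(S(S(add(add(SZ, mul(Z, SSZ)), add(SZ, Z)))))))), not yet normal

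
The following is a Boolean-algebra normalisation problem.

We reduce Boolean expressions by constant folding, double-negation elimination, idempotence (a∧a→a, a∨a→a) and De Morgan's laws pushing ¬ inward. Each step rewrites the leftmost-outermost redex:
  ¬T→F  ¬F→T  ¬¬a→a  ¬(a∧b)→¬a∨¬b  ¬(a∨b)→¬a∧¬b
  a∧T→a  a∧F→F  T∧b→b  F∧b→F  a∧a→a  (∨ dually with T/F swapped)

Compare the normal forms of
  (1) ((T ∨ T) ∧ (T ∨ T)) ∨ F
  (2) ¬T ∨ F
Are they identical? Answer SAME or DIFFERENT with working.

Term A:
  start: ((T ∨ T) ∧ (T ∨ T)) ∨ F
  [1] (T ∨ T) ∧ (T ∨ T)
  [2] T ∨ T
  [3] T

Term B:
  start: ¬T ∨ F
  [1] ¬T
  [2] F

Answer: DIFFERENT — A ⇓ T, B ⇓ F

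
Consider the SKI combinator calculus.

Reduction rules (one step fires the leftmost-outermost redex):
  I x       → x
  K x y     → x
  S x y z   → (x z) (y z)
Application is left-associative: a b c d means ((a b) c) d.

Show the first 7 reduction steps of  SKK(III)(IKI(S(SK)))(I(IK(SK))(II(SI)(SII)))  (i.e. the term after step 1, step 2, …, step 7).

  start: SKK(III)(IKI(S(SK)))(I(IK(SK))(II(SI)(SII)))
  step 1: K(III)(K(III))(IKI(S(SK)))(I(IK(SK))(II(SI)(SII)))
  step 2: III(IKI(S(SK)))(I(IK(SK))(II(SI)(SII)))
  step 3: II(IKI(S(SK)))(I(IK(SK))(II(SI)(SII)))
  step 4: I(IKI(S(SK)))(I(IK(SK))(II(SI)(SII)))
  step 5: IKI(S(SK))(I(IK(SK))(II(SI)(SII)))
  step 6: KI(S(SK))(I(IK(SK))(II(SI)(SII)))
  step 7: I(I(IK(SK))(II(SI)(SII)))

Answer: after 7 steps: I(I(IK(SK))(II(SI)(SII)))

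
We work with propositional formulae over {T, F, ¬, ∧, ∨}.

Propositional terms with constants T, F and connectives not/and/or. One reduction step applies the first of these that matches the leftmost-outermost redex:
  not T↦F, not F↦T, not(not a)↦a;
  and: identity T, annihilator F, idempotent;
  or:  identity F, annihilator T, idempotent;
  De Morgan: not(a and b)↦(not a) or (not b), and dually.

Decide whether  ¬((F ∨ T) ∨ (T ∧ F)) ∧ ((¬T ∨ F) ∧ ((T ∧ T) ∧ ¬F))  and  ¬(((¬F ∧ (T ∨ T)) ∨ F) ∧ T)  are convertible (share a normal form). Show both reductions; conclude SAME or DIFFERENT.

Term A:
  start: ¬((F ∨ T) ∨ (T ∧ F)) ∧ ((¬T ∨ F) ∧ ((T ∧ T) ∧ ¬F))
  →1  (¬(F ∨ T) ∧ ¬(T ∧ F)) ∧ ((¬T ∨ F) ∧ ((T ∧ T) ∧ ¬F))
  →2  ((¬F ∧ ¬T) ∧ ¬(T ∧ F)) ∧ ((¬T ∨ F) ∧ ((T ∧ T) ∧ ¬F))
  →3  ((T ∧ ¬T) ∧ ¬(T ∧ F)) ∧ ((¬T ∨ F) ∧ ((T ∧ T) ∧ ¬F))
  →4  (¬T ∧ ¬(T ∧ F)) ∧ ((¬T ∨ F) ∧ ((T ∧ T) ∧ ¬F))
  →5  (F ∧ ¬(T ∧ F)) ∧ ((¬T ∨ F) ∧ ((T ∧ T) ∧ ¬F))
  →6  F ∧ ((¬T ∨ F) ∧ ((T ∧ T) ∧ ¬F))
  →7  F

Term B:
  start: ¬(((¬F ∧ (T ∨ T)) ∨ F) ∧ T)
  →1  ¬((¬F ∧ (T ∨ T)) ∨ F) ∨ ¬T
  →2  (¬(¬F ∧ (T ∨ T)) ∧ ¬F) ∨ ¬T
  →3  ((¬¬F ∨ ¬(T ∨ T)) ∧ ¬F) ∨ ¬T
  →4  ((F ∨ ¬(T ∨ T)) ∧ ¬F) ∨ ¬T
  →5  (¬(T ∨ T) ∧ ¬F) ∨ ¬T
  →6  ((¬T ∧ ¬T) ∧ ¬F) ∨ ¬T
  →7  (¬T ∧ ¬F) ∨ ¬T
  →8  (F ∧ ¬F) ∨ ¬T
  →9  F ∨ ¬T
  →10  ¬T
  →11  F

Answer: SAME — A ⇓ F, B ⇓ F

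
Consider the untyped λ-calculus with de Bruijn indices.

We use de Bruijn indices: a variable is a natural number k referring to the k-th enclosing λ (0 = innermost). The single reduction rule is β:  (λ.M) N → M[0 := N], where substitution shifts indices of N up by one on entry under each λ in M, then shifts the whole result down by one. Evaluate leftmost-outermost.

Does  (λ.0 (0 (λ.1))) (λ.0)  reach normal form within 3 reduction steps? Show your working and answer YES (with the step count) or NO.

Answer: YES — reaches normal form λ.λ.0 in 3 ≤ 3 steps

Reduction:
  start: (λ.0 (0 (λ.1))) (λ.0)
  →1  (λ.0) ((λ.0) (λ.λ.0))
  →2  (λ.0) (λ.λ.0)
  →3  λ.λ.0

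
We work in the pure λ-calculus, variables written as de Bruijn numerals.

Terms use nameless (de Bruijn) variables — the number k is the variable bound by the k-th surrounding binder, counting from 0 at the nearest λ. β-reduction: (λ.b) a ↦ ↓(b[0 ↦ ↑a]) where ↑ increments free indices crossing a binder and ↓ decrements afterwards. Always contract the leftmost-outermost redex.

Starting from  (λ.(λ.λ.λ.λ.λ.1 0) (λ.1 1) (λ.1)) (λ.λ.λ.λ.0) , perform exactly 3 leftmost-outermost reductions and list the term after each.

Answer: after 3 steps: λ.λ.λ.1 0

Derivation:
  start: (λ.(λ.λ.λ.λ.λ.1 0) (λ.1 1) (λ.1)) (λ.λ.λ.λ.0)
  [1] (λ.λ.λ.λ.λ.1 0) (λ.(λ.λ.λ.λ.0) (λ.λ.λ.λ.0)) (λ.λ.λ.λ.λ.0)
  [2] (λ.λ.λ.λ.1 0) (λ.λ.λ.λ.λ.0)
  [3] λ.λ.λ.1 0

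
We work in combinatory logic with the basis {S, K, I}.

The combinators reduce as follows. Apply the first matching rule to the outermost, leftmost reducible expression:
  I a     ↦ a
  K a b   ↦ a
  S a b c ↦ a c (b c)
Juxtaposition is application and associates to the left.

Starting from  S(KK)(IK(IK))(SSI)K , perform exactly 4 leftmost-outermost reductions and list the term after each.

Answer: after 4 steps: K(IK)(SSI)

Working:
  start: S(KK)(IK(IK))(SSI)K
  [1] KK(SSI)(IK(IK)(SSI))K
  [2] K(IK(IK)(SSI))K
  [3] IK(IK)(SSI)
  [4] K(IK)(SSI)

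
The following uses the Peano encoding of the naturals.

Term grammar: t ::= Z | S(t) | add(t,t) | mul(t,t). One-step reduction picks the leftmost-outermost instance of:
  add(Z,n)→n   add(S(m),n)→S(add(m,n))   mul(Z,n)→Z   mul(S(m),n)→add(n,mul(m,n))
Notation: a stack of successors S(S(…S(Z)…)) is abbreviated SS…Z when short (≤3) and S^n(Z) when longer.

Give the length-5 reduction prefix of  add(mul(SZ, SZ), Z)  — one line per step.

  start: add(mul(SZ, SZ), Z)
  [1] add(add(SZ, mul(Z, SZ)), Z)
  [2] add(S(add(Z, mul(Z, SZ))), Z)
  [3] S(add(add(Z, mul(Z, SZ)), Z))
  [4] S(add(mul(Z, SZ), Z))
  [5] S(add(Z, Z))

Answer: after 5 steps: S(add(Z, Z))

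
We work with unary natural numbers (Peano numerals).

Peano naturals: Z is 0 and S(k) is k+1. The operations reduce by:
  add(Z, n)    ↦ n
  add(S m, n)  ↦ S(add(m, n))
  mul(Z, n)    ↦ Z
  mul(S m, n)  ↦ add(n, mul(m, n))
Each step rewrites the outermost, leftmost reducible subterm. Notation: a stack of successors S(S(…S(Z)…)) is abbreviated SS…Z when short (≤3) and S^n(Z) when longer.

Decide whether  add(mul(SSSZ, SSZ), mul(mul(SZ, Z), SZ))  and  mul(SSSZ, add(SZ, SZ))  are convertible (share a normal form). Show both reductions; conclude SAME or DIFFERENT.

Answer: SAME — A ⇓ S^6(Z), B ⇓ S^6(Z)

Reduction:
Term A:
  start: add(mul(SSSZ, SSZ), mul(mul(SZ, Z), SZ))
  →1  add(add(SSZ, mul(SSZ, SSZ)), mul(mul(SZ, Z), SZ))
  →2  add(S(add(SZ, mul(SSZ, SSZ))), mul(mul(SZ, Z), SZ))
  →3  S(add(add(SZ, mul(SSZ, SSZ)), mul(mul(SZ, Z), SZ)))
  →4  S(add(S(add(Z, mul(SSZ, SSZ))), mul(mul(SZ, Z), SZ)))
  →5  S(S(add(add(Z, mul(SSZ, SSZ)), mul(mul(SZ, Z), SZ))))
  →6  S(S(add(mul(SSZ, SSZ), mul(mul(SZ, Z), SZ))))
  →7  S(S(add(add(SSZ, mul(SZ, SSZ)), mul(mul(SZ, Z), SZ))))
  →8  S(S(add(S(add(SZ, mul(SZ, SSZ))), mul(mul(SZ, Z), SZ))))
  →9  S(S(S(add(add(SZ, mul(SZ, SSZ)), mul(mul(SZ, Z), SZ)))))
  →10  S(S(S(add(S(add(Z, mul(SZ, SSZ))), mul(mul(SZ, Z), SZ)))))
  →11  S(S(S(S(add(add(Z, mul(SZ, SSZ)), mul(mul(SZ, Z), SZ))))))
  →12  S(S(S(S(add(mul(SZ, SSZ), mul(mul(SZ, Z), SZ))))))
  →13  S(S(S(S(add(add(SSZ, mul(Z, SSZ)), mul(mul(SZ, Z), SZ))))))
  →14  S(S(S(S(add(S(add(SZ, mul(Z, SSZ))), mul(mul(SZ, Z), SZ))))))
  →15  S(S(S(S(S(add(add(SZ, mul(Z, SSZ)), mul(mul(SZ, Z), SZ)))))))
  →16  S(S(S(S(S(add(S(add(Z, mul(Z, SSZ))), mul(mul(SZ, Z), SZ)))))))
  →17  S(S(S(S(S(S(add(add(Z, mul(Z, SSZ)), mul(mul(SZ, Z), SZ))))))))
  →18  S(S(S(S(S(S(add(mul(Z, SSZ), mul(mul(SZ, Z), SZ))))))))
  →19  S(S(S(S(S(S(add(Z, mul(mul(SZ, Z), SZ))))))))
  →20  S(S(S(S(S(S(mul(mul(SZ, Z), SZ)))))))
  →21  S(S(S(S(S(S(mul(add(Z, mul(Z, Z)), SZ)))))))
  →22  S(S(S(S(S(S(mul(mul(Z, Z), SZ)))))))
  →23  S(S(S(S(S(S(mul(Z, SZ)))))))
  →24  S^6(Z)

Term B:
  start: mul(SSSZ, add(SZ, SZ))
  →1  add(add(SZ, SZ), mul(SSZ, add(SZ, SZ)))
  →2  add(S(add(Z, SZ)), mul(SSZ, add(SZ, SZ)))
  →3  S(add(add(Z, SZ), mul(SSZ, add(SZ, SZ))))
  →4  S(add(SZ, mul(SSZ, add(SZ, SZ))))
  →5  S(S(add(Z, mul(SSZ, add(SZ, SZ)))))
  →6  S(S(mul(SSZ, add(SZ, SZ))))
  →7  S(S(add(add(SZ, SZ), mul(SZ, add(SZ, SZ)))))
  →8  S(S(add(S(add(Z, SZ)), mul(SZ, add(SZ, SZ)))))
  →9  S(S(S(add(add(Z, SZ), mul(SZ, add(SZ, SZ))))))
  →10  S(S(S(add(SZ, mul(SZ, add(SZ, SZ))))))
  →11  S(S(S(S(add(Z, mul(SZ, add(SZ, SZ)))))))
  →12  S(S(S(S(mul(SZ, add(SZ, SZ))))))
  →13  S(S(S(S(add(add(SZ, SZ), mul(Z, add(SZ, SZ)))))))
  →14  S(S(S(S(add(S(add(Z, SZ)), mul(Z, add(SZ, SZ)))))))
  →15  S(S(S(S(S(add(add(Z, SZ), mul(Z, add(SZ, SZ))))))))
  →16  S(S(S(S(S(add(SZ, mul(Z, add(SZ, SZ))))))))
  →17  S(S(S(S(S(S(add(Z, mul(Z, add(SZ, SZ)))))))))
  →18  S(S(S(S(S(S(mul(Z, add(SZ, SZ))))))))
  →19  S^6(Z)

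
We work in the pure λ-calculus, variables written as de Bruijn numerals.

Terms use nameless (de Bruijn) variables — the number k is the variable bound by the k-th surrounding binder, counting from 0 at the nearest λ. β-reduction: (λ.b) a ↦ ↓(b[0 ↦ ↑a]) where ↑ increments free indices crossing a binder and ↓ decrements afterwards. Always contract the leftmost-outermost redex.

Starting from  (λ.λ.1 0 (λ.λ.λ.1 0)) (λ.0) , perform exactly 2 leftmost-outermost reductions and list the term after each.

  start: (λ.λ.1 0 (λ.λ.λ.1 0)) (λ.0)
  step 1: λ.(λ.0) 0 (λ.λ.λ.1 0)
  step 2: λ.0 (λ.λ.λ.1 0)

Answer: after 2 steps: λ.0 (λ.λ.λ.1 0)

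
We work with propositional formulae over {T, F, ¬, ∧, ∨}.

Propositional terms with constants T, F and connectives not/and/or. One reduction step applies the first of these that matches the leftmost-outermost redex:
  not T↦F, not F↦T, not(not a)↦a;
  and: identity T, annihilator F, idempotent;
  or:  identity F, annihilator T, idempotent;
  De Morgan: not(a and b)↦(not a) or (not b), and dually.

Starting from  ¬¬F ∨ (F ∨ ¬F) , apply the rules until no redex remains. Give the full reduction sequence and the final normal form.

  start: ¬¬F ∨ (F ∨ ¬F)
  step 1: F ∨ (F ∨ ¬F)
  step 2: F ∨ ¬F
  step 3: ¬F
  step 4: T

Answer: normal form = T  (in 4 steps)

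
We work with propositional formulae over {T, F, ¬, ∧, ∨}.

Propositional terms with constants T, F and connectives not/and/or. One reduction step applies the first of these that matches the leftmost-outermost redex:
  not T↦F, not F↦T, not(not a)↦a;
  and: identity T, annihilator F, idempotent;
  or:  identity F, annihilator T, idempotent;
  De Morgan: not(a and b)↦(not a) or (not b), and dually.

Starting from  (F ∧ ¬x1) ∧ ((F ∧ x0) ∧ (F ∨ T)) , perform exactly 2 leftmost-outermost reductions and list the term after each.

  start: (F ∧ ¬x1) ∧ ((F ∧ x0) ∧ (F ∨ T))
  step 1: F ∧ ((F ∧ x0) ∧ (F ∨ T))
  step 2: F

Answer: after 2 steps: F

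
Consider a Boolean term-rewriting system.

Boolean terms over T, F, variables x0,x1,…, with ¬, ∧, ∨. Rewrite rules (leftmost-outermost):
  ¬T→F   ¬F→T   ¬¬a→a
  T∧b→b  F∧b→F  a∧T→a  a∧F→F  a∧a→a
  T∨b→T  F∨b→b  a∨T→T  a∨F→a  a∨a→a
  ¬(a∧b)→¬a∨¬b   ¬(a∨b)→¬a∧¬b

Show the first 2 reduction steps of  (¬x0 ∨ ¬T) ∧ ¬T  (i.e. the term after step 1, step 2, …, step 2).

Answer: after 2 steps: ¬x0 ∧ ¬T

Derivation:
  start: (¬x0 ∨ ¬T) ∧ ¬T
  [1] (¬x0 ∨ F) ∧ ¬T
  [2] ¬x0 ∧ ¬T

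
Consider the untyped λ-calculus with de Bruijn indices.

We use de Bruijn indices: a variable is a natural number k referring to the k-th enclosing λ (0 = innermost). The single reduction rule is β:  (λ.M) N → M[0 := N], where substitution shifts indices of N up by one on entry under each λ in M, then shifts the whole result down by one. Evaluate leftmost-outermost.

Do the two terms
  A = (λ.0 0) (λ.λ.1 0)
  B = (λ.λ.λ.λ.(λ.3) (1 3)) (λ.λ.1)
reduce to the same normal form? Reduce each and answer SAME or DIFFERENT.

Term A:
  start: (λ.0 0) (λ.λ.1 0)
  [1] (λ.λ.1 0) (λ.λ.1 0)
  [2] λ.(λ.λ.1 0) 0
  [3] λ.λ.1 0

Term B:
  start: (λ.λ.λ.λ.(λ.3) (1 3)) (λ.λ.1)
  [1] λ.λ.λ.(λ.3) (1 (λ.λ.1))
  [2] λ.λ.λ.2

Answer: DIFFERENT — A ⇓ λ.λ.1 0, B ⇓ λ.λ.λ.2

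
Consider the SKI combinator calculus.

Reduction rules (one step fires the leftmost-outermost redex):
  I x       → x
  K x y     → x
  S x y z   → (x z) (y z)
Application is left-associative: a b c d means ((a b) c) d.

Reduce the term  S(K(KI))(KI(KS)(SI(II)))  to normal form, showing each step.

  start: S(K(KI))(KI(KS)(SI(II)))
  [1] S(K(KI))(I(SI(II)))
  [2] S(K(KI))(SI(II))
  [3] S(K(KI))(SII)

Answer: normal form = S(K(KI))(SII)  (in 3 steps)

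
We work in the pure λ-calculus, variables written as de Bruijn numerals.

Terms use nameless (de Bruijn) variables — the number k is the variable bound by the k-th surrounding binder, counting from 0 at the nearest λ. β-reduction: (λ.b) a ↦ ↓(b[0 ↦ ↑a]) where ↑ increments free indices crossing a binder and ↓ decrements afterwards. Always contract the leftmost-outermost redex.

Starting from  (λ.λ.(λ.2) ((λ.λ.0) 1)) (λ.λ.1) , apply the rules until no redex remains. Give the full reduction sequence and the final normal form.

  start: (λ.λ.(λ.2) ((λ.λ.0) 1)) (λ.λ.1)
  [1] λ.(λ.λ.λ.1) ((λ.λ.0) (λ.λ.1))
  [2] λ.λ.λ.1

Answer: normal form = λ.λ.λ.1  (in 2 steps)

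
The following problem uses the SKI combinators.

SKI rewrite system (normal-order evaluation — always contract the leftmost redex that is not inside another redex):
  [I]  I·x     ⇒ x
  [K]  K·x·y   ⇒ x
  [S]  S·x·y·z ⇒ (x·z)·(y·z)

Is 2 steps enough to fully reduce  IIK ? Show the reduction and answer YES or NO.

Answer: YES — reaches normal form K in 2 ≤ 2 steps

Derivation:
  start: IIK
  step 1: IK
  step 2: K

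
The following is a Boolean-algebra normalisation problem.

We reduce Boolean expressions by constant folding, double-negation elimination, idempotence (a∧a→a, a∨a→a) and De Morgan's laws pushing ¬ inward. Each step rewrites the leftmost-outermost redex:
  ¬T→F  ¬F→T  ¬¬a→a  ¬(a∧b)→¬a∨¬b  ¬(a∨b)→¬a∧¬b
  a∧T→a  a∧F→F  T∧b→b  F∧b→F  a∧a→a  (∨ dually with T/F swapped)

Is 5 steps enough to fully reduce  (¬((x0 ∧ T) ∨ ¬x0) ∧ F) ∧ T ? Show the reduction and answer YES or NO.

Answer: YES — reaches normal form F in 2 ≤ 5 steps

Reduction:
  start: (¬((x0 ∧ T) ∨ ¬x0) ∧ F) ∧ T
  [1] ¬((x0 ∧ T) ∨ ¬x0) ∧ F
  [2] F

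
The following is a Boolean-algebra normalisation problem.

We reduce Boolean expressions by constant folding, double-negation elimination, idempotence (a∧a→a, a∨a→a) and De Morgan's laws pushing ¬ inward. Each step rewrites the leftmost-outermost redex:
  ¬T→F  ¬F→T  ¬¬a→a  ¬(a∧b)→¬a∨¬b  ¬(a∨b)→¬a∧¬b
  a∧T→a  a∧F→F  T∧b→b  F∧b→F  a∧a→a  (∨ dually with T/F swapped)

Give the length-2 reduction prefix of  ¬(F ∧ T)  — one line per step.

  start: ¬(F ∧ T)
  →1  ¬F ∨ ¬T
  →2  T ∨ ¬T

Answer: after 2 steps: T ∨ ¬T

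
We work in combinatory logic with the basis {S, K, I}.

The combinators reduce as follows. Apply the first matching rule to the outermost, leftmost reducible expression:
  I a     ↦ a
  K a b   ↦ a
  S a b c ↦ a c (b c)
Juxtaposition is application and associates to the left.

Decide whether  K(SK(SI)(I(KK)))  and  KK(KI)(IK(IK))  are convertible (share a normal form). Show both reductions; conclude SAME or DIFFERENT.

Answer: SAME — A ⇓ K(KK), B ⇓ K(KK)

Derivation:
Term A:
  start: K(SK(SI)(I(KK)))
  [1] K(K(I(KK))(SI(I(KK))))
  [2] K(I(KK))
  [3] K(KK)

Term B:
  start: KK(KI)(IK(IK))
  [1] K(IK(IK))
  [2] K(K(IK))
  [3] K(KK)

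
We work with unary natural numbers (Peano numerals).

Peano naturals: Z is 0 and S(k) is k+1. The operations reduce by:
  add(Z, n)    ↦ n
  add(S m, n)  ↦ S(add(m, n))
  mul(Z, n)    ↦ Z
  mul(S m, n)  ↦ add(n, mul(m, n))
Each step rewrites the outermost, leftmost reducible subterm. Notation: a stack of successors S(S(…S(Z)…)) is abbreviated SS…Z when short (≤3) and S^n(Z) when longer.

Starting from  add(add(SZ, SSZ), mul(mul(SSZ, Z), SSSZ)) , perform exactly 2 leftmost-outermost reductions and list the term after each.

  start: add(add(SZ, SSZ), mul(mul(SSZ, Z), SSSZ))
  →1  add(S(add(Z, SSZ)), mul(mul(SSZ, Z), SSSZ))
  →2  S(add(add(Z, SSZ), mul(mul(SSZ, Z), SSSZ)))

Answer: after 2 steps: S(add(add(Z, SSZ), mul(mul(SSZ, Z), SSSZ)))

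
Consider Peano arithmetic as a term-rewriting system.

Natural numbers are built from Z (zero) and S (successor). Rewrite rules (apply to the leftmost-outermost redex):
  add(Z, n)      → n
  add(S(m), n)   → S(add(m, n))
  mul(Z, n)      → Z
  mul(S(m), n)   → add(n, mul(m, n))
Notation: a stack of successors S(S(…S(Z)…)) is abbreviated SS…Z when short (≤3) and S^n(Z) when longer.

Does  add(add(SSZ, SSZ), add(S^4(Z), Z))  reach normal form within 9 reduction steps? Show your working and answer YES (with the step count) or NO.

Answer: NO — after 9 steps the term is S(S(S(S(S(add(SSSZ, Z)))))), not yet normal

Working:
  start: add(add(SSZ, SSZ), add(S^4(Z), Z))
  step 1: add(S(add(SZ, SSZ)), add(S^4(Z), Z))
  step 2: S(add(add(SZ, SSZ), add(S^4(Z), Z)))
  step 3: S(add(S(add(Z, SSZ)), add(S^4(Z), Z)))
  step 4: S(S(add(add(Z, SSZ), add(S^4(Z), Z))))
  step 5: S(S(add(SSZ, add(S^4(Z), Z))))
  step 6: S(S(S(add(SZ, add(S^4(Z), Z)))))
  step 7: S(S(S(S(add(Z, add(S^4(Z), Z))))))
  step 8: S(S(S(S(add(S^4(Z), Z)))))
  step 9: S(S(S(S(S(add(SSSZ, Z))))))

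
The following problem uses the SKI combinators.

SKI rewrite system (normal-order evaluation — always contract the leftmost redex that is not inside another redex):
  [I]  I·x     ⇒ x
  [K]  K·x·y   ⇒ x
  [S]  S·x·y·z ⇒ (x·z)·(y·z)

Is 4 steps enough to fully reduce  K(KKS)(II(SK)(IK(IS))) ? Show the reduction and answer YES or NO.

  start: K(KKS)(II(SK)(IK(IS)))
  step 1: KKS
  step 2: K

Answer: YES — reaches normal form K in 2 ≤ 4 steps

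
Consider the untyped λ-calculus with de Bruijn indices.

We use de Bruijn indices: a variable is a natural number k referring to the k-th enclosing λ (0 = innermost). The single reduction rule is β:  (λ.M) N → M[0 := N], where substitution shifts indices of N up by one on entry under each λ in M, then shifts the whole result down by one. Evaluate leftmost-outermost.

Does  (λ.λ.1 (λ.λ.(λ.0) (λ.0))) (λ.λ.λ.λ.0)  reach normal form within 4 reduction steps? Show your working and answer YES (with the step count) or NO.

  start: (λ.λ.1 (λ.λ.(λ.0) (λ.0))) (λ.λ.λ.λ.0)
  →1  λ.(λ.λ.λ.λ.0) (λ.λ.(λ.0) (λ.0))
  →2  λ.λ.λ.λ.0

Answer: YES — reaches normal form λ.λ.λ.λ.0 in 2 ≤ 4 steps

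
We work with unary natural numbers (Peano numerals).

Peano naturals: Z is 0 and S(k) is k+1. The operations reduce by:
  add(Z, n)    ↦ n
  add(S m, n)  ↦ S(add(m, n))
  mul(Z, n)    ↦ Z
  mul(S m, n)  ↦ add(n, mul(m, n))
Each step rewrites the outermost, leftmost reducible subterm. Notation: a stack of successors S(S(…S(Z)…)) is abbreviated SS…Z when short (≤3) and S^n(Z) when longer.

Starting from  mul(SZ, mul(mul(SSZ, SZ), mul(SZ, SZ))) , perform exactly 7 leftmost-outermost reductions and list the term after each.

  start: mul(SZ, mul(mul(SSZ, SZ), mul(SZ, SZ)))
  [1] add(mul(mul(SSZ, SZ), mul(SZ, SZ)), mul(Z, mul(mul(SSZ, SZ), mul(SZ, SZ))))
  [2] add(mul(add(SZ, mul(SZ, SZ)), mul(SZ, SZ)), mul(Z, mul(mul(SSZ, SZ), mul(SZ, SZ))))
  [3] add(mul(S(add(Z, mul(SZ, SZ))), mul(SZ, SZ)), mul(Z, mul(mul(SSZ, SZ), mul(SZ, SZ))))
  [4] add(add(mul(SZ, SZ), mul(add(Z, mul(SZ, SZ)), mul(SZ, SZ))), mul(Z, mul(mul(SSZ, SZ), mul(SZ, SZ))))
  [5] add(add(add(SZ, mul(Z, SZ)), mul(add(Z, mul(SZ, SZ)), mul(SZ, SZ))), mul(Z, mul(mul(SSZ, SZ), mul(SZ, SZ))))
  [6] add(add(S(add(Z, mul(Z, SZ))), mul(add(Z, mul(SZ, SZ)), mul(SZ, SZ))), mul(Z, mul(mul(SSZ, SZ), mul(SZ, SZ))))
  [7] add(S(add(add(Z, mul(Z, SZ)), mul(add(Z, mul(SZ, SZ)), mul(SZ, SZ)))), mul(Z, mul(mul(SSZ, SZ), mul(SZ, SZ))))

Answer: after 7 steps: add(S(add(add(Z, mul(Z, SZ)), mul(add(Z, mul(SZ, SZ)), mul(SZ, SZ)))), mul(Z, mul(mul(SSZ, SZ), mul(SZ, SZ))))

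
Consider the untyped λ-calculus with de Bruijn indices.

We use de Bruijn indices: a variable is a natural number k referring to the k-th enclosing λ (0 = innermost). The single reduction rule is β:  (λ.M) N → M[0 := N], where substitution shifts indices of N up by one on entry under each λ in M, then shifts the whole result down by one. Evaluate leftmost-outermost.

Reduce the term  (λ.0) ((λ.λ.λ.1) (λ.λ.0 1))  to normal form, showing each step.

Answer: normal form = λ.λ.1  (in 2 steps)

Reduction:
  start: (λ.0) ((λ.λ.λ.1) (λ.λ.0 1))
  step 1: (λ.λ.λ.1) (λ.λ.0 1)
  step 2: λ.λ.1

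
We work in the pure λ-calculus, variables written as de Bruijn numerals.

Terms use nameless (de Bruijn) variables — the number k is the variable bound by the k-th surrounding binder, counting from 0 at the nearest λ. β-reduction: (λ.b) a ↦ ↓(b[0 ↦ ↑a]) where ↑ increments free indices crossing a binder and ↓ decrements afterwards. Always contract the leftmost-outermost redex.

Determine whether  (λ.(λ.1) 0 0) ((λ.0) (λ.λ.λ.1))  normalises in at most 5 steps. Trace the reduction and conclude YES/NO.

Answer: YES — reaches normal form λ.λ.1 in 4 ≤ 5 steps

Reduction:
  start: (λ.(λ.1) 0 0) ((λ.0) (λ.λ.λ.1))
  step 1: (λ.(λ.0) (λ.λ.λ.1)) ((λ.0) (λ.λ.λ.1)) ((λ.0) (λ.λ.λ.1))
  step 2: (λ.0) (λ.λ.λ.1) ((λ.0) (λ.λ.λ.1))
  step 3: (λ.λ.λ.1) ((λ.0) (λ.λ.λ.1))
  step 4: λ.λ.1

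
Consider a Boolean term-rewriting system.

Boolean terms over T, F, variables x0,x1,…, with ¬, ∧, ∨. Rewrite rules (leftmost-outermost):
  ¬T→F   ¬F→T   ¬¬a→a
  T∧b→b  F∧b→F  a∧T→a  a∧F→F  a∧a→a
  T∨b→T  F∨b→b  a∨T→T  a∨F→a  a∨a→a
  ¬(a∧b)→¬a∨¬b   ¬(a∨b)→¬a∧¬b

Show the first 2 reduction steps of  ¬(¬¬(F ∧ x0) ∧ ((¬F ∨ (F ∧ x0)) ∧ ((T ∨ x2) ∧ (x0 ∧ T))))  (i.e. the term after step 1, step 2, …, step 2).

Answer: after 2 steps: ¬(F ∧ x0) ∨ ¬((¬F ∨ (F ∧ x0)) ∧ ((T ∨ x2) ∧ (x0 ∧ T)))

Working:
  start: ¬(¬¬(F ∧ x0) ∧ ((¬F ∨ (F ∧ x0)) ∧ ((T ∨ x2) ∧ (x0 ∧ T))))
  step 1: ¬¬¬(F ∧ x0) ∨ ¬((¬F ∨ (F ∧ x0)) ∧ ((T ∨ x2) ∧ (x0 ∧ T)))
  step 2: ¬(F ∧ x0) ∨ ¬((¬F ∨ (F ∧ x0)) ∧ ((T ∨ x2) ∧ (x0 ∧ T)))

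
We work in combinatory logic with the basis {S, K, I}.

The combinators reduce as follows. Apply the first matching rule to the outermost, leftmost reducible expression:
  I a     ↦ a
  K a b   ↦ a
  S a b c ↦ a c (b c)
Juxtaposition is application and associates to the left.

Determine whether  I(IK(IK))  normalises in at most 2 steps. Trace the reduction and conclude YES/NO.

  start: I(IK(IK))
  [1] IK(IK)
  [2] K(IK)

Answer: NO — after 2 steps the term is K(IK), not yet normal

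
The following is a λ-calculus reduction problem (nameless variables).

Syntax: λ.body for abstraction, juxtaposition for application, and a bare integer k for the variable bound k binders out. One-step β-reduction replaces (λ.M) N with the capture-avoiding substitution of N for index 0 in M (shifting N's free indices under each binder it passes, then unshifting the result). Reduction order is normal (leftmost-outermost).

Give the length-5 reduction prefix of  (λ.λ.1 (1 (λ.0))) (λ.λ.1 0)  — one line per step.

  start: (λ.λ.1 (1 (λ.0))) (λ.λ.1 0)
  [1] λ.(λ.λ.1 0) ((λ.λ.1 0) (λ.0))
  [2] λ.λ.(λ.λ.1 0) (λ.0) 0
  [3] λ.λ.(λ.(λ.0) 0) 0
  [4] λ.λ.(λ.0) 0
  [5] λ.λ.0

Answer: after 5 steps: λ.λ.0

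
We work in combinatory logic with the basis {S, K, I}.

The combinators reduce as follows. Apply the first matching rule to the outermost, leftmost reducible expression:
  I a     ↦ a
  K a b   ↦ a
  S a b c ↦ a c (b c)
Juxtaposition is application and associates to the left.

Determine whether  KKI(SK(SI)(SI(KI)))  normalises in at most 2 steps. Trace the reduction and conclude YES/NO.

Answer: NO — after 2 steps the term is K(K(SI(KI))(SI(SI(KI)))), not yet normal

Reduction:
  start: KKI(SK(SI)(SI(KI)))
  →1  K(SK(SI)(SI(KI)))
  →2  K(K(SI(KI))(SI(SI(KI))))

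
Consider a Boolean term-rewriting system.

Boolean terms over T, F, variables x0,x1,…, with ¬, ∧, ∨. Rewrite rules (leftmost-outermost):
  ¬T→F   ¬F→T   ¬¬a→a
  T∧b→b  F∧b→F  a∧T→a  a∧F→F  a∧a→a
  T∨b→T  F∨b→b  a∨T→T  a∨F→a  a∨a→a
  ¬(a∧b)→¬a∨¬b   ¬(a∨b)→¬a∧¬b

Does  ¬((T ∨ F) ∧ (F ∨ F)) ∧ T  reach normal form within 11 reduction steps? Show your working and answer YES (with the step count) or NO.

Answer: YES — reaches normal form T in 9 ≤ 11 steps

Derivation:
  start: ¬((T ∨ F) ∧ (F ∨ F)) ∧ T
  [1] ¬((T ∨ F) ∧ (F ∨ F))
  [2] ¬(T ∨ F) ∨ ¬(F ∨ F)
  [3] (¬T ∧ ¬F) ∨ ¬(F ∨ F)
  [4] (F ∧ ¬F) ∨ ¬(F ∨ F)
  [5] F ∨ ¬(F ∨ F)
  [6] ¬(F ∨ F)
  [7] ¬F ∧ ¬F
  [8] ¬F
  [9] T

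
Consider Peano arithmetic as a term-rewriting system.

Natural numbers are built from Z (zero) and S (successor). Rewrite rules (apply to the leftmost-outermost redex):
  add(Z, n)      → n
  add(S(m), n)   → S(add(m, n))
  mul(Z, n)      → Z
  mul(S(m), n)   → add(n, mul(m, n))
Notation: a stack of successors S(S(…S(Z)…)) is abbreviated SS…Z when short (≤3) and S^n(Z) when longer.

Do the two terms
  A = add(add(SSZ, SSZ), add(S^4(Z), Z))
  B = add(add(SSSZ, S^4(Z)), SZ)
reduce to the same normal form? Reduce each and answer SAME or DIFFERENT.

Answer: SAME — A ⇓ S^8(Z), B ⇓ S^8(Z)

Working:
Term A:
  start: add(add(SSZ, SSZ), add(S^4(Z), Z))
  →1  add(S(add(SZ, SSZ)), add(S^4(Z), Z))
  →2  S(add(add(SZ, SSZ), add(S^4(Z), Z)))
  →3  S(add(S(add(Z, SSZ)), add(S^4(Z), Z)))
  →4  S(S(add(add(Z, SSZ), add(S^4(Z), Z))))
  →5  S(S(add(SSZ, add(S^4(Z), Z))))
  →6  S(S(S(add(SZ, add(S^4(Z), Z)))))
  →7  S(S(S(S(add(Z, add(S^4(Z), Z))))))
  →8  S(S(S(S(add(S^4(Z), Z)))))
  →9  S(S(S(S(S(add(SSSZ, Z))))))
  →10  S(S(S(S(S(S(add(SSZ, Z)))))))
  →11  S(S(S(S(S(S(S(add(SZ, Z))))))))
  →12  S(S(S(S(S(S(S(S(add(Z, Z)))))))))
  →13  S^8(Z)

Term B:
  start: add(add(SSSZ, S^4(Z)), SZ)
  →1  add(S(add(SSZ, S^4(Z))), SZ)
  →2  S(add(add(SSZ, S^4(Z)), SZ))
  →3  S(add(S(add(SZ, S^4(Z))), SZ))
  →4  S(S(add(add(SZ, S^4(Z)), SZ)))
  →5  S(S(add(S(add(Z, S^4(Z))), SZ)))
  →6  S(S(S(add(add(Z, S^4(Z)), SZ))))
  →7  S(S(S(add(S^4(Z), SZ))))
  →8  S(S(S(S(add(SSSZ, SZ)))))
  →9  S(S(S(S(S(add(SSZ, SZ))))))
  →10  S(S(S(S(S(S(add(SZ, SZ)))))))
  →11  S(S(S(S(S(S(S(add(Z, SZ))))))))
  →12  S^8(Z)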